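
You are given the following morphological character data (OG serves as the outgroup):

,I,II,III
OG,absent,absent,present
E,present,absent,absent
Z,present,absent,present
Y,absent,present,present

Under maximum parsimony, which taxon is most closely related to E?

Z

Character polarity is set by the outgroup: the derived state is whichever differs from the outgroup's state, so for III the derived state is 'absent', and for the remaining characters it is 'present'.
I: derived state 'present' in E and Z only — synapomorphy for {E, Z}.
II: derived state 'present' in Y only — an autapomorphy, so it tells us nothing about relationships among taxa.
III: derived state 'absent' in E only — an autapomorphy, so it tells us nothing about relationships among taxa.
Most parsimonious ingroup topology: ((E,Z),Y).
E and Z form a cherry on this tree, so they are sister taxa.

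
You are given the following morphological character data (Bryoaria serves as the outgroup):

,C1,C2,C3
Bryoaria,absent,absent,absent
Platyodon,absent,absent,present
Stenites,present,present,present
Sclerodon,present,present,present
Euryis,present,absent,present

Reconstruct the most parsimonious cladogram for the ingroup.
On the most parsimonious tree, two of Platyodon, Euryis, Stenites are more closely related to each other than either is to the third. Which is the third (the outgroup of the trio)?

The outgroup has state 'absent' for every character, so 'present' is the derived state throughout.
Only Euryis, Sclerodon, and Stenites show the derived state 'present' for C1, supporting them as a clade.
Only Sclerodon and Stenites show the derived state 'present' for C2, supporting them as a clade.
All ingroup taxa share the derived state 'present' for C3; it defines the ingroup but does not resolve relationships within it.
Most parsimonious ingroup topology: (Platyodon,((Stenites,Sclerodon),Euryis)).
Euryis and Stenites share a more recent common ancestor with each other than either does with Platyodon, so Platyodon is the least closely related of the three.

Platyodon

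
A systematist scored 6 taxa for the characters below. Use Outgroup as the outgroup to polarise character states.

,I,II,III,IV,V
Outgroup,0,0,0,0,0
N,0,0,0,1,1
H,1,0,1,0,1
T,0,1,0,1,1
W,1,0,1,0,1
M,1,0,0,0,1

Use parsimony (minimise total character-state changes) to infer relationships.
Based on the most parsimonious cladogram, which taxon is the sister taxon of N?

The outgroup has state '0' for every character, so '1' is the derived state throughout.
Only H, M, and W show the derived state '1' for I, supporting them as a clade.
II (derived state '1') is unique to T (autapomorphy; uninformative for grouping).
Only H and W show the derived state '1' for III, supporting them as a clade.
Only N and T show the derived state '1' for IV, supporting them as a clade.
All ingroup taxa share the derived state '1' for V; it defines the ingroup but does not resolve relationships within it.
Most parsimonious ingroup topology: (((H,W),M),(N,T)).
N and T form a cherry on this tree, so they are sister taxa.

T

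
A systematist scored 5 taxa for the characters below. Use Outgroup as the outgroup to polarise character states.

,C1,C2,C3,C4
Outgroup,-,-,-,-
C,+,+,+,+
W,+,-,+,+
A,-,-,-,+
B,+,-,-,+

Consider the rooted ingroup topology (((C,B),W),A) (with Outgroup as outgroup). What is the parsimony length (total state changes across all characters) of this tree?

5

Map each character onto (((C,B),W),A) (rooted by Outgroup) and count the minimum state changes it requires (Fitch parsimony):
C1: 1; C2: 1; C3: 2; C4: 1.
Total tree length = 5.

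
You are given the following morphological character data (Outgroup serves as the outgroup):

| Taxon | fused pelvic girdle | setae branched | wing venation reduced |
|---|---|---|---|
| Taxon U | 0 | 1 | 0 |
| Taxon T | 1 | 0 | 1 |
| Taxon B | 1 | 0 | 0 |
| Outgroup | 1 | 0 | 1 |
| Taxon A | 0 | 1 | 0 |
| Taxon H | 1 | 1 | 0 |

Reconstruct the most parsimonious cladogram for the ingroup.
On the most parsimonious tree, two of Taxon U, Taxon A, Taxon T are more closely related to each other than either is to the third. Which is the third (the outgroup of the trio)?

Taxon T

Character polarity is set by the outgroup: the derived state is whichever differs from the outgroup's state, so for fused pelvic girdle, wing venation reduced the derived state is '0', and for the remaining characters it is '1'.
Only Taxon A and Taxon U show the derived state '0' for fused pelvic girdle, supporting them as a clade.
Only Taxon A, Taxon H, and Taxon U show the derived state '1' for setae branched, supporting them as a clade.
Only Taxon A, Taxon B, Taxon H, and Taxon U show the derived state '0' for wing venation reduced, supporting them as a clade.
Most parsimonious ingroup topology: ((((Taxon U,Taxon A),Taxon H),Taxon B),Taxon T).
Taxon U and Taxon A share a more recent common ancestor with each other than either does with Taxon T, so Taxon T is the least closely related of the three.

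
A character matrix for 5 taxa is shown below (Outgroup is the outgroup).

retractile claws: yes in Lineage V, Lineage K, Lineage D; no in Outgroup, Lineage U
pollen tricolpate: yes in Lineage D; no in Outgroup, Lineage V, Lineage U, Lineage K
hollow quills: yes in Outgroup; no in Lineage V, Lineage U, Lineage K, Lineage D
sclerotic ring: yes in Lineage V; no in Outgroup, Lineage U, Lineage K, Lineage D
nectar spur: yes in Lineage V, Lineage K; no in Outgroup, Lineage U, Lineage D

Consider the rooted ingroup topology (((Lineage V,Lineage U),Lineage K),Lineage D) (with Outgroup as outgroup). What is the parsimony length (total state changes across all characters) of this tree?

Map each character onto (((Lineage V,Lineage U),Lineage K),Lineage D) (rooted by Outgroup) and count the minimum state changes it requires (Fitch parsimony):
retractile claws: 2; pollen tricolpate: 1; hollow quills: 1; sclerotic ring: 1; nectar spur: 2.
Total tree length = 7.

7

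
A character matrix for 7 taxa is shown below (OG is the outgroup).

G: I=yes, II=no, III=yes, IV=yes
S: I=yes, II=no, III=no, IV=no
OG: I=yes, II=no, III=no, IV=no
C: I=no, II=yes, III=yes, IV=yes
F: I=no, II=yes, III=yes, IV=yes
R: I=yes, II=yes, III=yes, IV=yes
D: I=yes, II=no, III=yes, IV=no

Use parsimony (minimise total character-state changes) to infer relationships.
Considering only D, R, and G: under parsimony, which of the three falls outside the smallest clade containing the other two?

D

Character polarity is set by the outgroup: the derived state is whichever differs from the outgroup's state, so for I the derived state is 'no', and for the remaining characters it is 'yes'.
I (derived state 'no') is shared by C and F — a synapomorphy uniting that clade.
Only C, F, and R show the derived state 'yes' for II, supporting them as a clade.
III: derived state 'yes' in C, D, F, G, and R only — synapomorphy for {C, D, F, G, R}.
IV: derived state 'yes' in C, F, G, and R only — synapomorphy for {C, F, G, R}.
Most parsimonious ingroup topology: ((((R,(C,F)),G),D),S).
R and G share a more recent common ancestor with each other than either does with D, so D is the least closely related of the three.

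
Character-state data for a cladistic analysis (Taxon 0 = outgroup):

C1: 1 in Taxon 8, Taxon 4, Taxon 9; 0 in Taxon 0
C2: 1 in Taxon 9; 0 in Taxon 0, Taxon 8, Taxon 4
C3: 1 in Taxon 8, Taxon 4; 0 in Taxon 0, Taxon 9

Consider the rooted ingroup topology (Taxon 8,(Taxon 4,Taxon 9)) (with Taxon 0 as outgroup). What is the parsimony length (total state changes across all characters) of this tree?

4

Map each character onto (Taxon 8,(Taxon 4,Taxon 9)) (rooted by Taxon 0) and count the minimum state changes it requires (Fitch parsimony):
C1: 1; C2: 1; C3: 2.
Total tree length = 4.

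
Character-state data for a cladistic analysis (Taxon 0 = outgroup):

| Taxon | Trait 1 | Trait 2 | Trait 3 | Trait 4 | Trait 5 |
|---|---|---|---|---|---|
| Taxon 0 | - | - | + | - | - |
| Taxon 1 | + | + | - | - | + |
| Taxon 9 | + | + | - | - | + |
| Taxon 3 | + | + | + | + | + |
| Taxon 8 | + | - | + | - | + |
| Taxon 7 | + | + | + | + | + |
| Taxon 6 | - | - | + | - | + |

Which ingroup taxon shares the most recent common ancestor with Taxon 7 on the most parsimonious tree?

Character polarity is set by the outgroup: the derived state is whichever differs from the outgroup's state, so for Trait 3 the derived state is '-', and for the remaining characters it is '+'.
Trait 1 (derived state '+') is shared by Taxon 1, Taxon 3, Taxon 7, Taxon 8, and Taxon 9 — a synapomorphy uniting that clade.
Only Taxon 1, Taxon 3, Taxon 7, and Taxon 9 show the derived state '+' for Trait 2, supporting them as a clade.
Only Taxon 1 and Taxon 9 show the derived state '-' for Trait 3, supporting them as a clade.
Only Taxon 3 and Taxon 7 show the derived state '+' for Trait 4, supporting them as a clade.
All ingroup taxa share the derived state '+' for Trait 5; it defines the ingroup but does not resolve relationships within it.
Most parsimonious ingroup topology: ((((Taxon 1,Taxon 9),(Taxon 3,Taxon 7)),Taxon 8),Taxon 6).
Taxon 7 and Taxon 3 form a cherry on this tree, so they are sister taxa.

Taxon 3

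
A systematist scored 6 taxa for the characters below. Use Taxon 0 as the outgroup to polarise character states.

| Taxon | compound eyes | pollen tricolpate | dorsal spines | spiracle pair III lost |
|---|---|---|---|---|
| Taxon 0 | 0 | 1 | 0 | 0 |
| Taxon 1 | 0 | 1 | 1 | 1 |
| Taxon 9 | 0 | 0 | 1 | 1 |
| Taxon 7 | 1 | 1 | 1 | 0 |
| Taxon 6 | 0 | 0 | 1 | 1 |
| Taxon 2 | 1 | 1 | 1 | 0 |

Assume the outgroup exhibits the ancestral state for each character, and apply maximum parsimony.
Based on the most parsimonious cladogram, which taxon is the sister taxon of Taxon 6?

Character polarity is set by the outgroup: the derived state is whichever differs from the outgroup's state, so for pollen tricolpate the derived state is '0', and for the remaining characters it is '1'.
compound eyes: derived state '1' in Taxon 2 and Taxon 7 only — synapomorphy for {Taxon 2, Taxon 7}.
pollen tricolpate: derived state '0' in Taxon 6 and Taxon 9 only — synapomorphy for {Taxon 6, Taxon 9}.
dorsal spines (derived state '1') is shared by all ingroup taxa — unites the whole ingroup.
spiracle pair III lost: derived state '1' in Taxon 1, Taxon 6, and Taxon 9 only — synapomorphy for {Taxon 1, Taxon 6, Taxon 9}.
Most parsimonious ingroup topology: ((Taxon 1,(Taxon 9,Taxon 6)),(Taxon 7,Taxon 2)).
Taxon 6 and Taxon 9 form a cherry on this tree, so they are sister taxa.

Taxon 9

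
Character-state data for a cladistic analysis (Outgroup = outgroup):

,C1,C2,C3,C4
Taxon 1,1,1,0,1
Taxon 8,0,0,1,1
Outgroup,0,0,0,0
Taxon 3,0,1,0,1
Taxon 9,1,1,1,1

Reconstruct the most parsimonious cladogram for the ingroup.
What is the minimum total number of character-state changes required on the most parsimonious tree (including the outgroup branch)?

The outgroup has state '0' for every character, so '1' is the derived state throughout.
C1 (derived state '1') is shared by Taxon 1 and Taxon 9 — a synapomorphy uniting that clade.
Only Taxon 1, Taxon 3, and Taxon 9 show the derived state '1' for C2, supporting them as a clade.
C3 groups Taxon 8 and Taxon 9, which is incompatible with the clades supported by the remaining characters; treating it as convergent (homoplasy) costs fewer steps than any alternative tree.
All ingroup taxa share the derived state '1' for C4; it defines the ingroup but does not resolve relationships within it.
Most parsimonious ingroup topology: (((Taxon 9,Taxon 1),Taxon 3),Taxon 8).
Changes per character on this tree: C1: 1; C2: 1; C3: 2; C4: 1.
Total = 5.

5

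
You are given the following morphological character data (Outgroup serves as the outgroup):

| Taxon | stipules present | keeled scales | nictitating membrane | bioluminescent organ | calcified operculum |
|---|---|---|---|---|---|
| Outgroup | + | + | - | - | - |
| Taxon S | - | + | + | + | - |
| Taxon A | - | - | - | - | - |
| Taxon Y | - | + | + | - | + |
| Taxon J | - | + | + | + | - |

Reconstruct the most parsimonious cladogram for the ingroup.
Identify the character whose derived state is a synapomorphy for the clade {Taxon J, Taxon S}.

Character polarity is set by the outgroup: the derived state is whichever differs from the outgroup's state, so for stipules present, keeled scales the derived state is '-', and for the remaining characters it is '+'.
stipules present (derived state '-') is shared by all ingroup taxa — unites the whole ingroup.
keeled scales: derived state '-' in Taxon A only — an autapomorphy, so it tells us nothing about relationships among taxa.
nictitating membrane: derived state '+' in Taxon J, Taxon S, and Taxon Y only — synapomorphy for {Taxon J, Taxon S, Taxon Y}.
Only Taxon J and Taxon S show the derived state '+' for bioluminescent organ, supporting them as a clade.
calcified operculum: derived state '+' in Taxon Y only — an autapomorphy, so it tells us nothing about relationships among taxa.
Most parsimonious ingroup topology: (((Taxon S,Taxon J),Taxon Y),Taxon A).
The clade {Taxon J, Taxon S} is supported by bioluminescent organ: its derived state '+' occurs in exactly those taxa and in no other taxon (including the outgroup).

bioluminescent organ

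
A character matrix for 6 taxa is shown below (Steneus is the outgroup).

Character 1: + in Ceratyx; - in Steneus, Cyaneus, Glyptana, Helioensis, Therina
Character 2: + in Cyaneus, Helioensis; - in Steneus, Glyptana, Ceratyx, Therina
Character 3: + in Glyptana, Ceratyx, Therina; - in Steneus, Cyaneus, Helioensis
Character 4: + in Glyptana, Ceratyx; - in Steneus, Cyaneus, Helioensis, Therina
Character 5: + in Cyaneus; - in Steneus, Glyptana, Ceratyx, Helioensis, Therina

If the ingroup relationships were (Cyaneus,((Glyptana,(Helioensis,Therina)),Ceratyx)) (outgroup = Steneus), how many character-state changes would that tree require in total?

8

Map each character onto (Cyaneus,((Glyptana,(Helioensis,Therina)),Ceratyx)) (rooted by Steneus) and count the minimum state changes it requires (Fitch parsimony):
Character 1: 1; Character 2: 2; Character 3: 2; Character 4: 2; Character 5: 1.
Total tree length = 8.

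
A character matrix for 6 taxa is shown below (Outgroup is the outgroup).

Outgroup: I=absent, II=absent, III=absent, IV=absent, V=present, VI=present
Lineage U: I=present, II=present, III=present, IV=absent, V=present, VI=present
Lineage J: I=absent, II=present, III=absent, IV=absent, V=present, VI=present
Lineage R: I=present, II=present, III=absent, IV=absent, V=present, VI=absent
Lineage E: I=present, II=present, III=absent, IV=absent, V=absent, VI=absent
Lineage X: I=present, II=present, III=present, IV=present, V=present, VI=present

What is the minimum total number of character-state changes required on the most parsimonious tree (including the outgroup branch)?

Character polarity is set by the outgroup: the derived state is whichever differs from the outgroup's state, so for V, VI the derived state is 'absent', and for the remaining characters it is 'present'.
Only Lineage E, Lineage R, Lineage U, and Lineage X show the derived state 'present' for I, supporting them as a clade.
II (derived state 'present') is shared by all ingroup taxa — unites the whole ingroup.
III: derived state 'present' in Lineage U and Lineage X only — synapomorphy for {Lineage U, Lineage X}.
IV: derived state 'present' in Lineage X only — an autapomorphy, so it tells us nothing about relationships among taxa.
V: derived state 'absent' in Lineage E only — an autapomorphy, so it tells us nothing about relationships among taxa.
VI: derived state 'absent' in Lineage E and Lineage R only — synapomorphy for {Lineage E, Lineage R}.
Most parsimonious ingroup topology: (((Lineage U,Lineage X),(Lineage R,Lineage E)),Lineage J).
Changes per character on this tree: I: 1; II: 1; III: 1; IV: 1; V: 1; VI: 1.
Total = 6.

6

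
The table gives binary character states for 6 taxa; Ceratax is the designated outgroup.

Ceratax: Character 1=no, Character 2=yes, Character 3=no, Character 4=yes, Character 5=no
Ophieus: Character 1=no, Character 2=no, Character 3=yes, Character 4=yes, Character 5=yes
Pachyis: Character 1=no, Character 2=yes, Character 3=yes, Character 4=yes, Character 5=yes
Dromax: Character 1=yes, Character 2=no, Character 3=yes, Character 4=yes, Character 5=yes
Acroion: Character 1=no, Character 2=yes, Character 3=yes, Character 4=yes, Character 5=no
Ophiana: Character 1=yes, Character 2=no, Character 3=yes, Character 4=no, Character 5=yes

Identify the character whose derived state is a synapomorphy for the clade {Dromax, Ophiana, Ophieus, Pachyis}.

Character 5

Character polarity is set by the outgroup: the derived state is whichever differs from the outgroup's state, so for Character 2, Character 4 the derived state is 'no', and for the remaining characters it is 'yes'.
Character 1 (derived state 'yes') is shared by Dromax and Ophiana — a synapomorphy uniting that clade.
Character 2: derived state 'no' in Dromax, Ophiana, and Ophieus only — synapomorphy for {Dromax, Ophiana, Ophieus}.
Character 3 (derived state 'yes') is shared by all ingroup taxa — unites the whole ingroup.
Character 4 (derived state 'no') is unique to Ophiana (autapomorphy; uninformative for grouping).
Character 5: derived state 'yes' in Dromax, Ophiana, Ophieus, and Pachyis only — synapomorphy for {Dromax, Ophiana, Ophieus, Pachyis}.
Most parsimonious ingroup topology: (((Ophieus,(Dromax,Ophiana)),Pachyis),Acroion).
The clade {Dromax, Ophiana, Ophieus, Pachyis} is supported by Character 5: its derived state 'yes' occurs in exactly those taxa and in no other taxon (including the outgroup).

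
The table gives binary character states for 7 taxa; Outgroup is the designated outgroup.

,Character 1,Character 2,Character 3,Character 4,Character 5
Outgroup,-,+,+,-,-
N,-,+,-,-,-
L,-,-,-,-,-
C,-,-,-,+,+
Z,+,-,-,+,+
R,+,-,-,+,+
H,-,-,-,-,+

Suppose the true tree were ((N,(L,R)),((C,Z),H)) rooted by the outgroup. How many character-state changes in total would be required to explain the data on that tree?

9

Map each character onto ((N,(L,R)),((C,Z),H)) (rooted by Outgroup) and count the minimum state changes it requires (Fitch parsimony):
Character 1: 2; Character 2: 2; Character 3: 1; Character 4: 2; Character 5: 2.
Total tree length = 9.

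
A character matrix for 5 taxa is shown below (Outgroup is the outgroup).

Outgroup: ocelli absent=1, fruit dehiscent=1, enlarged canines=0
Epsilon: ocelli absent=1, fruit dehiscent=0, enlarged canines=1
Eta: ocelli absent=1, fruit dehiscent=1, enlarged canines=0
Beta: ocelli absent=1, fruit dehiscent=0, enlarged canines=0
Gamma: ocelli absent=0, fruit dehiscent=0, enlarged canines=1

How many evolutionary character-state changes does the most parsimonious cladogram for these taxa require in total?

Character polarity is set by the outgroup: the derived state is whichever differs from the outgroup's state, so for ocelli absent, fruit dehiscent the derived state is '0', and for the remaining characters it is '1'.
ocelli absent (derived state '0') is unique to Gamma (autapomorphy; uninformative for grouping).
Only Beta, Epsilon, and Gamma show the derived state '0' for fruit dehiscent, supporting them as a clade.
enlarged canines (derived state '1') is shared by Epsilon and Gamma — a synapomorphy uniting that clade.
Most parsimonious ingroup topology: (((Epsilon,Gamma),Beta),Eta).
Changes per character on this tree: ocelli absent: 1; fruit dehiscent: 1; enlarged canines: 1.
Total = 3.

3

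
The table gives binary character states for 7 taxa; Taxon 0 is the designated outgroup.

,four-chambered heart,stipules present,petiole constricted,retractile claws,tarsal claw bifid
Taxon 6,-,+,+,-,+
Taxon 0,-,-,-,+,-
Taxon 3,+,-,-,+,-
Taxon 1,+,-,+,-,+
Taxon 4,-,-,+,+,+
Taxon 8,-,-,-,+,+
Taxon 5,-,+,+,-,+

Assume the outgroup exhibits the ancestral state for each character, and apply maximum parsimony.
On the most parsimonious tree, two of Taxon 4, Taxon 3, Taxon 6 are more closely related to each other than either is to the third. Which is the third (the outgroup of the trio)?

Character polarity is set by the outgroup: the derived state is whichever differs from the outgroup's state, so for retractile claws the derived state is '-', and for the remaining characters it is '+'.
four-chambered heart (state '+') occurs in Taxon 1 and Taxon 3 but conflicts with the nesting implied by the other characters — most parsimoniously interpreted as homoplasy.
stipules present (derived state '+') is shared by Taxon 5 and Taxon 6 — a synapomorphy uniting that clade.
petiole constricted (derived state '+') is shared by Taxon 1, Taxon 4, Taxon 5, and Taxon 6 — a synapomorphy uniting that clade.
retractile claws (derived state '-') is shared by Taxon 1, Taxon 5, and Taxon 6 — a synapomorphy uniting that clade.
tarsal claw bifid: derived state '+' in Taxon 1, Taxon 4, Taxon 5, Taxon 6, and Taxon 8 only — synapomorphy for {Taxon 1, Taxon 4, Taxon 5, Taxon 6, Taxon 8}.
Most parsimonious ingroup topology: (((Taxon 4,(Taxon 1,(Taxon 5,Taxon 6))),Taxon 8),Taxon 3).
Taxon 4 and Taxon 6 share a more recent common ancestor with each other than either does with Taxon 3, so Taxon 3 is the least closely related of the three.

Taxon 3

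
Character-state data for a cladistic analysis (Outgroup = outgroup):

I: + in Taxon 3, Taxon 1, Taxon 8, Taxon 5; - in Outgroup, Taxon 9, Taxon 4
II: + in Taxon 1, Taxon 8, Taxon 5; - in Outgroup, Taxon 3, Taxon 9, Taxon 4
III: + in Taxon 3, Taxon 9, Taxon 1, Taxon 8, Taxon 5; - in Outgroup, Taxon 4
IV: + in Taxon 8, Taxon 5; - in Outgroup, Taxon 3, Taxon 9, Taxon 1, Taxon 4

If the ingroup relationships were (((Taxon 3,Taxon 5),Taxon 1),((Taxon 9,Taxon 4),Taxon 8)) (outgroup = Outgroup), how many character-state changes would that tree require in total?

Map each character onto (((Taxon 3,Taxon 5),Taxon 1),((Taxon 9,Taxon 4),Taxon 8)) (rooted by Outgroup) and count the minimum state changes it requires (Fitch parsimony):
I: 2; II: 3; III: 2; IV: 2.
Total tree length = 9.

9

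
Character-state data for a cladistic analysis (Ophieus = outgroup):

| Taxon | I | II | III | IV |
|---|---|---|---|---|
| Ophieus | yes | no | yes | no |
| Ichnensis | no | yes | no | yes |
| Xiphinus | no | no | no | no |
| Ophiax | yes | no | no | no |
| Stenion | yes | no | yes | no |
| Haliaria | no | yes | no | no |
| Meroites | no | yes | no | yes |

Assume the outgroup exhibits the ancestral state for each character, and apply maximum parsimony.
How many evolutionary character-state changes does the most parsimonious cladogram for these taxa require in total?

Character polarity is set by the outgroup: the derived state is whichever differs from the outgroup's state, so for I, III the derived state is 'no', and for the remaining characters it is 'yes'.
Only Haliaria, Ichnensis, Meroites, and Xiphinus show the derived state 'no' for I, supporting them as a clade.
Only Haliaria, Ichnensis, and Meroites show the derived state 'yes' for II, supporting them as a clade.
Only Haliaria, Ichnensis, Meroites, Ophiax, and Xiphinus show the derived state 'no' for III, supporting them as a clade.
IV: derived state 'yes' in Ichnensis and Meroites only — synapomorphy for {Ichnensis, Meroites}.
Most parsimonious ingroup topology: (((((Ichnensis,Meroites),Haliaria),Xiphinus),Ophiax),Stenion).
Changes per character on this tree: I: 1; II: 1; III: 1; IV: 1.
Total = 4.

4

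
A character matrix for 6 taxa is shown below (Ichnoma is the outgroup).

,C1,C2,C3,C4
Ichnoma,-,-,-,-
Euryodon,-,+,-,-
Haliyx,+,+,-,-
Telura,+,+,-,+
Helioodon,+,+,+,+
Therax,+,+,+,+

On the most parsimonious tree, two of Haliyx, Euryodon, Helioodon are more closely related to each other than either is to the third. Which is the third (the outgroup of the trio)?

Euryodon

The outgroup has state '-' for every character, so '+' is the derived state throughout.
C1 (derived state '+') is shared by Haliyx, Helioodon, Telura, and Therax — a synapomorphy uniting that clade.
All ingroup taxa share the derived state '+' for C2; it defines the ingroup but does not resolve relationships within it.
Only Helioodon and Therax show the derived state '+' for C3, supporting them as a clade.
C4: derived state '+' in Helioodon, Telura, and Therax only — synapomorphy for {Helioodon, Telura, Therax}.
Most parsimonious ingroup topology: (Euryodon,(Haliyx,(Telura,(Helioodon,Therax)))).
Haliyx and Helioodon share a more recent common ancestor with each other than either does with Euryodon, so Euryodon is the least closely related of the three.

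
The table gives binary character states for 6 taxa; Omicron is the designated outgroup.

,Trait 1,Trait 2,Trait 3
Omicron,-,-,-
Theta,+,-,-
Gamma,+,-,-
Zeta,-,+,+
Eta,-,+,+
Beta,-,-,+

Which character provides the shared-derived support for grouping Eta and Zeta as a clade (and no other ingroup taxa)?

Trait 2

The outgroup has state '-' for every character, so '+' is the derived state throughout.
Only Gamma and Theta show the derived state '+' for Trait 1, supporting them as a clade.
Trait 2 (derived state '+') is shared by Eta and Zeta — a synapomorphy uniting that clade.
Trait 3 (derived state '+') is shared by Beta, Eta, and Zeta — a synapomorphy uniting that clade.
Most parsimonious ingroup topology: ((Theta,Gamma),((Zeta,Eta),Beta)).
The clade {Eta, Zeta} is supported by Trait 2: its derived state '+' occurs in exactly those taxa and in no other taxon (including the outgroup).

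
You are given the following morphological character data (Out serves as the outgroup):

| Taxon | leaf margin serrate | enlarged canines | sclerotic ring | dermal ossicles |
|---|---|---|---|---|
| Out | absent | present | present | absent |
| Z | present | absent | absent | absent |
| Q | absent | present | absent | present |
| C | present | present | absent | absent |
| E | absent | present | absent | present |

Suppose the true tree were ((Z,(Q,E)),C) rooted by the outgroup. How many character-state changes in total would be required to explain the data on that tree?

5

Map each character onto ((Z,(Q,E)),C) (rooted by Out) and count the minimum state changes it requires (Fitch parsimony):
leaf margin serrate: 2; enlarged canines: 1; sclerotic ring: 1; dermal ossicles: 1.
Total tree length = 5.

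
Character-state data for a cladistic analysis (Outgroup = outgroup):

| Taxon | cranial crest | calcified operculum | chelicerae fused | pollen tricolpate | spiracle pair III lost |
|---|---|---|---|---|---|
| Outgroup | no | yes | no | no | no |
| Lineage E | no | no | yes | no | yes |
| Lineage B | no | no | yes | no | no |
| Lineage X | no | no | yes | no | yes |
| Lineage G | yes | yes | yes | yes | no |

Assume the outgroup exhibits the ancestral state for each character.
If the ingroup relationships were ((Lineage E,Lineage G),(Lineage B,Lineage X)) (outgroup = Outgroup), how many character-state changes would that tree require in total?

Map each character onto ((Lineage E,Lineage G),(Lineage B,Lineage X)) (rooted by Outgroup) and count the minimum state changes it requires (Fitch parsimony):
cranial crest: 1; calcified operculum: 2; chelicerae fused: 1; pollen tricolpate: 1; spiracle pair III lost: 2.
Total tree length = 7.

7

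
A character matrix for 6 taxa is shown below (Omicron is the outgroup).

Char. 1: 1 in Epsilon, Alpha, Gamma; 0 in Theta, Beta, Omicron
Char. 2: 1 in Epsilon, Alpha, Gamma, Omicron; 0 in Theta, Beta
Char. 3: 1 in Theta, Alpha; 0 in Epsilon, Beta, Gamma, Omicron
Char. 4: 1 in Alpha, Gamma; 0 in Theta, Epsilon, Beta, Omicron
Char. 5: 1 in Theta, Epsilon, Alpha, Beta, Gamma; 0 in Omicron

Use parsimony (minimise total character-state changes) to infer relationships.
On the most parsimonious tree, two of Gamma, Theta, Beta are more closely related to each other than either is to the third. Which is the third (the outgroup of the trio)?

Gamma

Character polarity is set by the outgroup: the derived state is whichever differs from the outgroup's state, so for Char. 2 the derived state is '0', and for the remaining characters it is '1'.
Char. 1: derived state '1' in Alpha, Epsilon, and Gamma only — synapomorphy for {Alpha, Epsilon, Gamma}.
Char. 2: derived state '0' in Beta and Theta only — synapomorphy for {Beta, Theta}.
Char. 3 groups Alpha and Theta, which is incompatible with the clades supported by the remaining characters; treating it as convergent (homoplasy) costs fewer steps than any alternative tree.
Char. 4: derived state '1' in Alpha and Gamma only — synapomorphy for {Alpha, Gamma}.
All ingroup taxa share the derived state '1' for Char. 5; it defines the ingroup but does not resolve relationships within it.
Most parsimonious ingroup topology: (((Alpha,Gamma),Epsilon),(Beta,Theta)).
Theta and Beta share a more recent common ancestor with each other than either does with Gamma, so Gamma is the least closely related of the three.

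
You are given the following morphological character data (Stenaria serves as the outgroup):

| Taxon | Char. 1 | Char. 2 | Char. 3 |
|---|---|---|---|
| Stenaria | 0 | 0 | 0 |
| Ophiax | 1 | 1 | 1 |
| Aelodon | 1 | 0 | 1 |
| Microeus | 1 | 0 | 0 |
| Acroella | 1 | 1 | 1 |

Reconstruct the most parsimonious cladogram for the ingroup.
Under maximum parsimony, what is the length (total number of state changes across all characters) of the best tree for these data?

The outgroup has state '0' for every character, so '1' is the derived state throughout.
All ingroup taxa share the derived state '1' for Char. 1; it defines the ingroup but does not resolve relationships within it.
Only Acroella and Ophiax show the derived state '1' for Char. 2, supporting them as a clade.
Char. 3: derived state '1' in Acroella, Aelodon, and Ophiax only — synapomorphy for {Acroella, Aelodon, Ophiax}.
Most parsimonious ingroup topology: (((Ophiax,Acroella),Aelodon),Microeus).
Changes per character on this tree: Char. 1: 1; Char. 2: 1; Char. 3: 1.
Total = 3.

3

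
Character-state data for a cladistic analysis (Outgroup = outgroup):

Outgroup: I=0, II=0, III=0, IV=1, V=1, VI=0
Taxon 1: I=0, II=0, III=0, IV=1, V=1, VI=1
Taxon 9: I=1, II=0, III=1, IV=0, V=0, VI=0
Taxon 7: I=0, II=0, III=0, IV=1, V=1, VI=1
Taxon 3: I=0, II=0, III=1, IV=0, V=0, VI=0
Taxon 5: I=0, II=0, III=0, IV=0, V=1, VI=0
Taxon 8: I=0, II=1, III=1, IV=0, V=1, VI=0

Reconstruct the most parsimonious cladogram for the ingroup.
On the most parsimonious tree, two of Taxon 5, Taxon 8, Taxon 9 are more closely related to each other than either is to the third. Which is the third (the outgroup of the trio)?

Character polarity is set by the outgroup: the derived state is whichever differs from the outgroup's state, so for IV, V the derived state is '0', and for the remaining characters it is '1'.
I (derived state '1') is unique to Taxon 9 (autapomorphy; uninformative for grouping).
II (derived state '1') is unique to Taxon 8 (autapomorphy; uninformative for grouping).
III (derived state '1') is shared by Taxon 3, Taxon 8, and Taxon 9 — a synapomorphy uniting that clade.
Only Taxon 3, Taxon 5, Taxon 8, and Taxon 9 show the derived state '0' for IV, supporting them as a clade.
V (derived state '0') is shared by Taxon 3 and Taxon 9 — a synapomorphy uniting that clade.
VI (derived state '1') is shared by Taxon 1 and Taxon 7 — a synapomorphy uniting that clade.
Most parsimonious ingroup topology: ((Taxon 1,Taxon 7),(((Taxon 9,Taxon 3),Taxon 8),Taxon 5)).
Taxon 8 and Taxon 9 share a more recent common ancestor with each other than either does with Taxon 5, so Taxon 5 is the least closely related of the three.

Taxon 5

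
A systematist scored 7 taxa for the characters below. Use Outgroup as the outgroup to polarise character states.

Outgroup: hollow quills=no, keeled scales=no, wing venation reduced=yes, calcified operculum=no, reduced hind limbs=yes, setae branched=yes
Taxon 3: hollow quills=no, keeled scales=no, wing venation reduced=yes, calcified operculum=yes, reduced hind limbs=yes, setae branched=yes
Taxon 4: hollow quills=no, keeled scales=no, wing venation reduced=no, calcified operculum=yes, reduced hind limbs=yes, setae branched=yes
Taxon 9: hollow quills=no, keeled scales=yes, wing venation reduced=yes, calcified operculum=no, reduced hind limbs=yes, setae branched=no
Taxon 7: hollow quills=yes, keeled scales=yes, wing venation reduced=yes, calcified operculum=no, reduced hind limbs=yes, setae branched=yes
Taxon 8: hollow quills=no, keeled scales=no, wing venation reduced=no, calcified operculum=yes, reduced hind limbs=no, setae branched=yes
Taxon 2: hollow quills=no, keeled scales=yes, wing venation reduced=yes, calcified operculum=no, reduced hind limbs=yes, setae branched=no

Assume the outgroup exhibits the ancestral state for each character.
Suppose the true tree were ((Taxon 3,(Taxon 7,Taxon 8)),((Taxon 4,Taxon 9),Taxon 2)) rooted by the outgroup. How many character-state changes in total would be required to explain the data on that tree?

Map each character onto ((Taxon 3,(Taxon 7,Taxon 8)),((Taxon 4,Taxon 9),Taxon 2)) (rooted by Outgroup) and count the minimum state changes it requires (Fitch parsimony):
hollow quills: 1; keeled scales: 3; wing venation reduced: 2; calcified operculum: 3; reduced hind limbs: 1; setae branched: 2.
Total tree length = 12.

12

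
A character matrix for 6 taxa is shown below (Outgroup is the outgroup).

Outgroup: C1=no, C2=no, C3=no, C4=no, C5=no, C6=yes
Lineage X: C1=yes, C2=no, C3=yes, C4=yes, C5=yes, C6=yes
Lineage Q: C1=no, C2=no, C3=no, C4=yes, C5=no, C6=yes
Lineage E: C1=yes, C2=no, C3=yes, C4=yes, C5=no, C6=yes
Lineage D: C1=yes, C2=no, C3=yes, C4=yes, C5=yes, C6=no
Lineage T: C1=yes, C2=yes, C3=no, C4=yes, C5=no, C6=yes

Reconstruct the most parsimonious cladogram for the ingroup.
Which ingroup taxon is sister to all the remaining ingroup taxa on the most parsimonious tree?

Character polarity is set by the outgroup: the derived state is whichever differs from the outgroup's state, so for C6 the derived state is 'no', and for the remaining characters it is 'yes'.
Only Lineage D, Lineage E, Lineage T, and Lineage X show the derived state 'yes' for C1, supporting them as a clade.
C2: derived state 'yes' in Lineage T only — an autapomorphy, so it tells us nothing about relationships among taxa.
C3 (derived state 'yes') is shared by Lineage D, Lineage E, and Lineage X — a synapomorphy uniting that clade.
All ingroup taxa share the derived state 'yes' for C4; it defines the ingroup but does not resolve relationships within it.
Only Lineage D and Lineage X show the derived state 'yes' for C5, supporting them as a clade.
C6: derived state 'no' in Lineage D only — an autapomorphy, so it tells us nothing about relationships among taxa.
Most parsimonious ingroup topology: (((Lineage E,(Lineage D,Lineage X)),Lineage T),Lineage Q).
Lineage Q is sister to the clade containing all other ingroup taxa, so it is the earliest-diverging (most basal) ingroup lineage.

Lineage Q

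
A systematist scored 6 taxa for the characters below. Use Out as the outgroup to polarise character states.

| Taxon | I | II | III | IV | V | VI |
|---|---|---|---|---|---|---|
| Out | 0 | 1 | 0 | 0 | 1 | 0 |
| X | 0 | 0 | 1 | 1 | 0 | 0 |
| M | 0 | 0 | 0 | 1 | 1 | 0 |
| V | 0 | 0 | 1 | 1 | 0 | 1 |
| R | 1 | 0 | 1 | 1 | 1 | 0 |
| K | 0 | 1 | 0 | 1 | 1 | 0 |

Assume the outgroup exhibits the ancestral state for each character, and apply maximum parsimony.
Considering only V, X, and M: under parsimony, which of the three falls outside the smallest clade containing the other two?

Character polarity is set by the outgroup: the derived state is whichever differs from the outgroup's state, so for II, V the derived state is '0', and for the remaining characters it is '1'.
I (derived state '1') is unique to R (autapomorphy; uninformative for grouping).
II: derived state '0' in M, R, V, and X only — synapomorphy for {M, R, V, X}.
III: derived state '1' in R, V, and X only — synapomorphy for {R, V, X}.
IV (derived state '1') is shared by all ingroup taxa — unites the whole ingroup.
Only V and X show the derived state '0' for V, supporting them as a clade.
VI: derived state '1' in V only — an autapomorphy, so it tells us nothing about relationships among taxa.
Most parsimonious ingroup topology: ((((X,V),R),M),K).
X and V share a more recent common ancestor with each other than either does with M, so M is the least closely related of the three.

M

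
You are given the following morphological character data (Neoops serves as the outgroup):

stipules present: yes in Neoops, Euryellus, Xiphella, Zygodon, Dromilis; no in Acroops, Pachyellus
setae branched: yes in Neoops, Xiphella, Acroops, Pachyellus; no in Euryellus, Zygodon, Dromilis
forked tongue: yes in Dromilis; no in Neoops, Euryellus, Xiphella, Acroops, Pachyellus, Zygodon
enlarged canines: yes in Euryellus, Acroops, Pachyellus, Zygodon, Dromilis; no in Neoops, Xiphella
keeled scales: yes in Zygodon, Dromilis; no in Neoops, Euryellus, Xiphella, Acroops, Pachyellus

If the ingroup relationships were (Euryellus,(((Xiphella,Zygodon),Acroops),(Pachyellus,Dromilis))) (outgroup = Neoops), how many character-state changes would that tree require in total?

10

Map each character onto (Euryellus,(((Xiphella,Zygodon),Acroops),(Pachyellus,Dromilis))) (rooted by Neoops) and count the minimum state changes it requires (Fitch parsimony):
stipules present: 2; setae branched: 3; forked tongue: 1; enlarged canines: 2; keeled scales: 2.
Total tree length = 10.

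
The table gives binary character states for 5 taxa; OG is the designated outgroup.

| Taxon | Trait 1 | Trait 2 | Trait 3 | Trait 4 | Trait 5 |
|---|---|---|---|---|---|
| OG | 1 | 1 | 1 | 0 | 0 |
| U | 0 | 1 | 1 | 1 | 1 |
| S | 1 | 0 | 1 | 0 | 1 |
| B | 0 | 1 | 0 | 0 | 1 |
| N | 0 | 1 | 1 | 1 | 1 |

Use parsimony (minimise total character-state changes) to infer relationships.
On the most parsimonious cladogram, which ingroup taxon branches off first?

Character polarity is set by the outgroup: the derived state is whichever differs from the outgroup's state, so for Trait 1, Trait 2, Trait 3 the derived state is '0', and for the remaining characters it is '1'.
Trait 1: derived state '0' in B, N, and U only — synapomorphy for {B, N, U}.
Trait 2: derived state '0' in S only — an autapomorphy, so it tells us nothing about relationships among taxa.
Trait 3 (derived state '0') is unique to B (autapomorphy; uninformative for grouping).
Trait 4 (derived state '1') is shared by N and U — a synapomorphy uniting that clade.
All ingroup taxa share the derived state '1' for Trait 5; it defines the ingroup but does not resolve relationships within it.
Most parsimonious ingroup topology: (((U,N),B),S).
S is sister to the clade containing all other ingroup taxa, so it is the earliest-diverging (most basal) ingroup lineage.

S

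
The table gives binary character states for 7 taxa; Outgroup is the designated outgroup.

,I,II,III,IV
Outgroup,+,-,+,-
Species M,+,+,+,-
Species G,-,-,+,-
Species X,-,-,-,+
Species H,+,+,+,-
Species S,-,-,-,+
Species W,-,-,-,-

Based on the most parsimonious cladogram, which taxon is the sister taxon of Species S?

Species X

Character polarity is set by the outgroup: the derived state is whichever differs from the outgroup's state, so for I, III the derived state is '-', and for the remaining characters it is '+'.
I: derived state '-' in Species G, Species S, Species W, and Species X only — synapomorphy for {Species G, Species S, Species W, Species X}.
Only Species H and Species M show the derived state '+' for II, supporting them as a clade.
III: derived state '-' in Species S, Species W, and Species X only — synapomorphy for {Species S, Species W, Species X}.
IV (derived state '+') is shared by Species S and Species X — a synapomorphy uniting that clade.
Most parsimonious ingroup topology: ((Species M,Species H),(Species G,((Species X,Species S),Species W))).
Species S and Species X form a cherry on this tree, so they are sister taxa.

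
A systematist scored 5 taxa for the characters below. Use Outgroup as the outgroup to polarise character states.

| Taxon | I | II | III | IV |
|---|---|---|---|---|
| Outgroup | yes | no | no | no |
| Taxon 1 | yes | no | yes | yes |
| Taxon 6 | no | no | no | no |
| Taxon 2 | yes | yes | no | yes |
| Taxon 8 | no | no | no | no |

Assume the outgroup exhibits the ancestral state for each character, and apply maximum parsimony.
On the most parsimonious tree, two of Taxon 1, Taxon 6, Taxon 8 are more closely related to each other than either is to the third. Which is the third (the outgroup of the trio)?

Character polarity is set by the outgroup: the derived state is whichever differs from the outgroup's state, so for I the derived state is 'no', and for the remaining characters it is 'yes'.
Only Taxon 6 and Taxon 8 show the derived state 'no' for I, supporting them as a clade.
II (derived state 'yes') is unique to Taxon 2 (autapomorphy; uninformative for grouping).
III: derived state 'yes' in Taxon 1 only — an autapomorphy, so it tells us nothing about relationships among taxa.
IV: derived state 'yes' in Taxon 1 and Taxon 2 only — synapomorphy for {Taxon 1, Taxon 2}.
Most parsimonious ingroup topology: ((Taxon 1,Taxon 2),(Taxon 6,Taxon 8)).
Taxon 8 and Taxon 6 share a more recent common ancestor with each other than either does with Taxon 1, so Taxon 1 is the least closely related of the three.

Taxon 1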